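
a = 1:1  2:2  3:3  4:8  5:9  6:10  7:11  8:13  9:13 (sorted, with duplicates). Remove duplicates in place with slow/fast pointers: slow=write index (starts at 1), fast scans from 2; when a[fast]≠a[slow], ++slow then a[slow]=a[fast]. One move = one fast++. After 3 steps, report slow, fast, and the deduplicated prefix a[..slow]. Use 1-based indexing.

(s=1,f=2) a[fast]=2≠a[slow]=1 write a[2]=2 → slow++,fast++
(s=2,f=3) a[fast]=3≠a[slow]=2 write a[3]=3 → slow++,fast++
(s=3,f=4) a[fast]=8≠a[slow]=3 write a[4]=8 → slow++,fast++

slow=4, fast=5, prefix=[1, 2, 3, 8]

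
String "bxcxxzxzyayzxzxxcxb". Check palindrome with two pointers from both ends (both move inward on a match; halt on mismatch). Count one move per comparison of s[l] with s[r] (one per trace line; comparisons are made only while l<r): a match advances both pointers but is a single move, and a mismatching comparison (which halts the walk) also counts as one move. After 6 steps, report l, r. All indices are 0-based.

[0,18] 'b'=='b' → l++,r--
[1,17] 'x'=='x' → l++,r--
[2,16] 'c'=='c' → l++,r--
[3,15] 'x'=='x' → l++,r--
[4,14] 'x'=='x' → l++,r--
[5,13] 'z'=='z' → l++,r--

l=6, r=12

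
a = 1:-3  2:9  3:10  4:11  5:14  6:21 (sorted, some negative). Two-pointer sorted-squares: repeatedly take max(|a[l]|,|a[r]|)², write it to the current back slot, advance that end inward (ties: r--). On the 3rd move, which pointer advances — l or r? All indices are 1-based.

r

[1,6] |-3|<=|21| out[6]=441 → r--
[1,5] |-3|<=|14| out[5]=196 → r--
[1,4] |-3|<=|11| out[4]=121 → r--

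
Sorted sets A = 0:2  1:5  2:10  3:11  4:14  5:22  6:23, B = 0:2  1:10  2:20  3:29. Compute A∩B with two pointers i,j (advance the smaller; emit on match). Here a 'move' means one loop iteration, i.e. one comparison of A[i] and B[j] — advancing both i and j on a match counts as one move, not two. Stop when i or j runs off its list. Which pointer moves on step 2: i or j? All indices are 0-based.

i=0 j=0: 2==2 emit, i++,j++
i=1 j=1: 5<10, i++

i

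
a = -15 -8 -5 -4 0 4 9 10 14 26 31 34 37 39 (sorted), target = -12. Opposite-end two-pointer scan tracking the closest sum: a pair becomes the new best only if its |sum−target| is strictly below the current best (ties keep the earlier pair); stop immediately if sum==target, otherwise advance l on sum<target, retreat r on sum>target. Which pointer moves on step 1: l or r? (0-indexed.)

r

[0,13] -15+39=24 d=36 * → r--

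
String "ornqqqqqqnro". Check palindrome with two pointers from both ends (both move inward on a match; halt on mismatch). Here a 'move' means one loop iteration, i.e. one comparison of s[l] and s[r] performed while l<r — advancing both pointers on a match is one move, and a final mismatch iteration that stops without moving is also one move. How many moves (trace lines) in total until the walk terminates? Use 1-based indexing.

l=1 r=12: 'o'=='o', l++,r--
l=2 r=11: 'r'=='r', l++,r--
l=3 r=10: 'n'=='n', l++,r--
l=4 r=9: 'q'=='q', l++,r--
l=5 r=8: 'q'=='q', l++,r--
l=6 r=7: 'q'=='q', l++,r--

6 moves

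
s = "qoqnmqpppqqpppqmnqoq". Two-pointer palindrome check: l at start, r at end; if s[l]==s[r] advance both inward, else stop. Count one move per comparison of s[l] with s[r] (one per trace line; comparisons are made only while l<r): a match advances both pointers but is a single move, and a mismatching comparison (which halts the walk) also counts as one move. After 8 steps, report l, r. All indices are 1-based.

l=1 r=20: 'q'=='q', l++,r--
l=2 r=19: 'o'=='o', l++,r--
l=3 r=18: 'q'=='q', l++,r--
l=4 r=17: 'n'=='n', l++,r--
l=5 r=16: 'm'=='m', l++,r--
l=6 r=15: 'q'=='q', l++,r--
l=7 r=14: 'p'=='p', l++,r--
l=8 r=13: 'p'=='p', l++,r--

l=9, r=12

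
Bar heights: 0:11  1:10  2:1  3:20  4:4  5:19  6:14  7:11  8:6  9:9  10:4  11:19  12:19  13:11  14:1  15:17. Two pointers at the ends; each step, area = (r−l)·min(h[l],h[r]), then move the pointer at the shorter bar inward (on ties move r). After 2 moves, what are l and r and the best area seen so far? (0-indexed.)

l=0 r=15: min(11,17)*15=165 best=165 *, l++
l=1 r=15: min(10,17)*14=140 best=165, l++

l=2, r=15, best area=165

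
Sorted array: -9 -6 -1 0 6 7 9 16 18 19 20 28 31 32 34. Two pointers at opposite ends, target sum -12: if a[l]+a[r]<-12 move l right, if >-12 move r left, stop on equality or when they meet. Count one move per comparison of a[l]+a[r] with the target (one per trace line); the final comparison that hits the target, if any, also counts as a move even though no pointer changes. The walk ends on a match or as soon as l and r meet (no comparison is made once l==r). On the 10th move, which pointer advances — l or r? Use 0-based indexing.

[0,14] -9+34=25 >-12 → r--
[0,13] -9+32=23 >-12 → r--
[0,12] -9+31=22 >-12 → r--
[0,11] -9+28=19 >-12 → r--
[0,10] -9+20=11 >-12 → r--
[0,9] -9+19=10 >-12 → r--
[0,8] -9+18=9 >-12 → r--
[0,7] -9+16=7 >-12 → r--
[0,6] -9+9=0 >-12 → r--
[0,5] -9+7=-2 >-12 → r--

r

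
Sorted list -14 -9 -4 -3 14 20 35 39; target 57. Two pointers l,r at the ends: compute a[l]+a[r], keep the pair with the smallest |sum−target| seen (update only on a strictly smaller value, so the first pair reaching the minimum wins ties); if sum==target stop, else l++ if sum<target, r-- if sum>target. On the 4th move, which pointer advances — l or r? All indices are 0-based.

l

[0,7] -14+39=25 d=32 * → l++
[1,7] -9+39=30 d=27 * → l++
[2,7] -4+39=35 d=22 * → l++
[3,7] -3+39=36 d=21 * → l++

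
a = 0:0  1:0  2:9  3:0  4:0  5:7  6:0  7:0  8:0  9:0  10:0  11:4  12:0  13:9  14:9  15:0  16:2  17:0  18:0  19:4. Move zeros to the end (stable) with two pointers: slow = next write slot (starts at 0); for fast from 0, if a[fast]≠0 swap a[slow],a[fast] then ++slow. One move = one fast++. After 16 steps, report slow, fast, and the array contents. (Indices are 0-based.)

slow=0 fast=0: a[fast]=0, fast++
slow=0 fast=1: a[fast]=0, fast++
slow=0 fast=2: a[fast]=9≠0 swap→a[0]=9, slow++,fast++
slow=1 fast=3: a[fast]=0, fast++
slow=1 fast=4: a[fast]=0, fast++
slow=1 fast=5: a[fast]=7≠0 swap→a[1]=7, slow++,fast++
slow=2 fast=6: a[fast]=0, fast++
slow=2 fast=7: a[fast]=0, fast++
slow=2 fast=8: a[fast]=0, fast++
slow=2 fast=9: a[fast]=0, fast++
slow=2 fast=10: a[fast]=0, fast++
slow=2 fast=11: a[fast]=4≠0 swap→a[2]=4, slow++,fast++
slow=3 fast=12: a[fast]=0, fast++
slow=3 fast=13: a[fast]=9≠0 swap→a[3]=9, slow++,fast++
slow=4 fast=14: a[fast]=9≠0 swap→a[4]=9, slow++,fast++
slow=5 fast=15: a[fast]=0, fast++

slow=5, fast=16, a=[9, 7, 4, 9, 9, 0, 0, 0, 0, 0, 0, 0, 0, 0, 0, 0, 2, 0, 0, 4]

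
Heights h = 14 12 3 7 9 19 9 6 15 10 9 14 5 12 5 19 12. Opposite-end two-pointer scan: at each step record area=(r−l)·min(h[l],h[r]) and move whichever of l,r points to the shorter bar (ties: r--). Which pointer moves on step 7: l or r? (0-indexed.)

l=0 r=16: min(14,12)*16=192 best=192 *, r--
l=0 r=15: min(14,19)*15=210 best=210 *, l++
l=1 r=15: min(12,19)*14=168 best=210, l++
l=2 r=15: min(3,19)*13=39 best=210, l++
l=3 r=15: min(7,19)*12=84 best=210, l++
l=4 r=15: min(9,19)*11=99 best=210, l++
l=5 r=15: min(19,19)*10=190 best=210, r--

r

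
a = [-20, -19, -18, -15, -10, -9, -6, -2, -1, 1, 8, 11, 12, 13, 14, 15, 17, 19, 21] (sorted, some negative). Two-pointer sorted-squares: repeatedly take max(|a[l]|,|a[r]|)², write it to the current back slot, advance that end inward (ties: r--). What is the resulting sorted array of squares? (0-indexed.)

[0,18] |-20|<=|21| out[18]=441 → r--
[0,17] |-20|>|19| out[17]=400 → l++
[1,17] |-19|<=|19| out[16]=361 → r--
[1,16] |-19|>|17| out[15]=361 → l++
[2,16] |-18|>|17| out[14]=324 → l++
[3,16] |-15|<=|17| out[13]=289 → r--
[3,15] |-15|<=|15| out[12]=225 → r--
[3,14] |-15|>|14| out[11]=225 → l++
[4,14] |-10|<=|14| out[10]=196 → r--
[4,13] |-10|<=|13| out[9]=169 → r--
[4,12] |-10|<=|12| out[8]=144 → r--
[4,11] |-10|<=|11| out[7]=121 → r--
[4,10] |-10|>|8| out[6]=100 → l++
[5,10] |-9|>|8| out[5]=81 → l++
[6,10] |-6|<=|8| out[4]=64 → r--
[6,9] |-6|>|1| out[3]=36 → l++
[7,9] |-2|>|1| out[2]=4 → l++
[8,9] |-1|<=|1| out[1]=1 → r--
[8,8] |-1|<=|-1| out[0]=1 → r--

[1, 1, 4, 36, 64, 81, 100, 121, 144, 169, 196, 225, 225, 289, 324, 361, 361, 400, 441]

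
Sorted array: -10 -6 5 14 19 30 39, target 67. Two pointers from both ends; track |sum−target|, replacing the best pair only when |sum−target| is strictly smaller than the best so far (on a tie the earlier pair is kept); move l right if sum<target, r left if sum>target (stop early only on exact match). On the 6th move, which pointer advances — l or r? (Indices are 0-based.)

[0,6] -10+39=29 d=38 * → l++
[1,6] -6+39=33 d=34 * → l++
[2,6] 5+39=44 d=23 * → l++
[3,6] 14+39=53 d=14 * → l++
[4,6] 19+39=58 d=9 * → l++
[5,6] 30+39=69 d=2 * → r--

r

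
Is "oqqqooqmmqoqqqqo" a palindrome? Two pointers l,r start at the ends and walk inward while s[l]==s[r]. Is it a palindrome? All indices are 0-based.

l=0 r=15: 'o'=='o', l++,r--
l=1 r=14: 'q'=='q', l++,r--
l=2 r=13: 'q'=='q', l++,r--
l=3 r=12: 'q'=='q', l++,r--
l=4 r=11: 'o'!='q', stop

not a palindrome (mismatch at 4,11)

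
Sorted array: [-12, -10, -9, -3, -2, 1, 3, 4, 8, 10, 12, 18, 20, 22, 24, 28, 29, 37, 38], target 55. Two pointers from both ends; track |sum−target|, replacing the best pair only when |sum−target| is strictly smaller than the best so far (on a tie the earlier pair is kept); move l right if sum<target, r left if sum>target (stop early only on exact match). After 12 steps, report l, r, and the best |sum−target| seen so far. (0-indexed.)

l=11, r=17, best |Δ|=1

[0,18] -12+38=26 d=29 * → l++
[1,18] -10+38=28 d=27 * → l++
[2,18] -9+38=29 d=26 * → l++
[3,18] -3+38=35 d=20 * → l++
[4,18] -2+38=36 d=19 * → l++
[5,18] 1+38=39 d=16 * → l++
[6,18] 3+38=41 d=14 * → l++
[7,18] 4+38=42 d=13 * → l++
[8,18] 8+38=46 d=9 * → l++
[9,18] 10+38=48 d=7 * → l++
[10,18] 12+38=50 d=5 * → l++
[11,18] 18+38=56 d=1 * → r--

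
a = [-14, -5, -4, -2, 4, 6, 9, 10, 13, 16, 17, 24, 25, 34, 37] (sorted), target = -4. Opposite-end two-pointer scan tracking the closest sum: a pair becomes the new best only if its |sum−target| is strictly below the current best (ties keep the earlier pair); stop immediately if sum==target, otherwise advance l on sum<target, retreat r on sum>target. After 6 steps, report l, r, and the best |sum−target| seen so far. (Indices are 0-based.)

[0,14] -14+37=23 d=27 * → r--
[0,13] -14+34=20 d=24 * → r--
[0,12] -14+25=11 d=15 * → r--
[0,11] -14+24=10 d=14 * → r--
[0,10] -14+17=3 d=7 * → r--
[0,9] -14+16=2 d=6 * → r--

l=0, r=8, best |Δ|=6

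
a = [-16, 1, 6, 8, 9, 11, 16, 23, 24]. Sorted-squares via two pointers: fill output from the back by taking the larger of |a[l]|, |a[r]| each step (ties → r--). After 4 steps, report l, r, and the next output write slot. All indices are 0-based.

l=0 r=8: |-16|<=|24| out[8]=576, r--
l=0 r=7: |-16|<=|23| out[7]=529, r--
l=0 r=6: |-16|<=|16| out[6]=256, r--
l=0 r=5: |-16|>|11| out[5]=256, l++

l=1, r=5, next write slot=4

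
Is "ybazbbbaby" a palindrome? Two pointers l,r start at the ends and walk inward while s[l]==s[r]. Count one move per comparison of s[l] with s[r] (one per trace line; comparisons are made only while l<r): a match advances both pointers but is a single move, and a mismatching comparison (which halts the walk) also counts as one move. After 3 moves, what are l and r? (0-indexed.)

l=3, r=6

l=0 r=9: 'y'=='y', l++,r--
l=1 r=8: 'b'=='b', l++,r--
l=2 r=7: 'a'=='a', l++,r--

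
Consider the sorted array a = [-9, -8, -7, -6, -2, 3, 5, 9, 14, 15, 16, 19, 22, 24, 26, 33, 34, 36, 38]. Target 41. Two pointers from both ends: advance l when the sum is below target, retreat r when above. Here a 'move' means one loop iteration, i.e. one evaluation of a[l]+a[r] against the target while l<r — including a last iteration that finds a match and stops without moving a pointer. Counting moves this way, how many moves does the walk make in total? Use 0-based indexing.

6 moves

l=0 r=18: -9+38=29 <41, l++
l=1 r=18: -8+38=30 <41, l++
l=2 r=18: -7+38=31 <41, l++
l=3 r=18: -6+38=32 <41, l++
l=4 r=18: -2+38=36 <41, l++
l=5 r=18: 3+38=41, found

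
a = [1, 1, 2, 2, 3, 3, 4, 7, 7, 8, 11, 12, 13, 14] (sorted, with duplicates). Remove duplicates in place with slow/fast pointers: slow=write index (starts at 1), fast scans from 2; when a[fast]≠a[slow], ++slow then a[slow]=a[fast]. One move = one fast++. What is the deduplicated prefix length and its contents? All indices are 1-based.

(s=1,f=2) a[fast]=1=a[slow] dup → fast++
(s=1,f=3) a[fast]=2≠a[slow]=1 write a[2]=2 → slow++,fast++
(s=2,f=4) a[fast]=2=a[slow] dup → fast++
(s=2,f=5) a[fast]=3≠a[slow]=2 write a[3]=3 → slow++,fast++
(s=3,f=6) a[fast]=3=a[slow] dup → fast++
(s=3,f=7) a[fast]=4≠a[slow]=3 write a[4]=4 → slow++,fast++
(s=4,f=8) a[fast]=7≠a[slow]=4 write a[5]=7 → slow++,fast++
(s=5,f=9) a[fast]=7=a[slow] dup → fast++
(s=5,f=10) a[fast]=8≠a[slow]=7 write a[6]=8 → slow++,fast++
(s=6,f=11) a[fast]=11≠a[slow]=8 write a[7]=11 → slow++,fast++
(s=7,f=12) a[fast]=12≠a[slow]=11 write a[8]=12 → slow++,fast++
(s=8,f=13) a[fast]=13≠a[slow]=12 write a[9]=13 → slow++,fast++
(s=9,f=14) a[fast]=14≠a[slow]=13 write a[10]=14 → slow++,fast++

length 10; prefix = [1, 2, 3, 4, 7, 8, 11, 12, 13, 14]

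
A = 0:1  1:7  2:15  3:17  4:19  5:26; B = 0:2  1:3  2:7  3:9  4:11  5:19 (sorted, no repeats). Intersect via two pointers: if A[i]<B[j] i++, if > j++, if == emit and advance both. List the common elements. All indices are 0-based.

i=0 j=0: 1<2, i++
i=1 j=0: 7>2, j++
i=1 j=1: 7>3, j++
i=1 j=2: 7==7 emit, i++,j++
i=2 j=3: 15>9, j++
i=2 j=4: 15>11, j++
i=2 j=5: 15<19, i++
i=3 j=5: 17<19, i++
i=4 j=5: 19==19 emit, i++,j++

intersection = [7, 19]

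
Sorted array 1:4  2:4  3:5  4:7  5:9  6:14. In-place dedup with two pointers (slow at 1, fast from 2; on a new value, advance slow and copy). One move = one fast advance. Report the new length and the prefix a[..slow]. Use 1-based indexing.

length 5; prefix = [4, 5, 7, 9, 14]

slow=1 fast=2: a[fast]=4=a[slow] dup, fast++
slow=1 fast=3: a[fast]=5≠a[slow]=4 write a[2]=5, slow++,fast++
slow=2 fast=4: a[fast]=7≠a[slow]=5 write a[3]=7, slow++,fast++
slow=3 fast=5: a[fast]=9≠a[slow]=7 write a[4]=9, slow++,fast++
slow=4 fast=6: a[fast]=14≠a[slow]=9 write a[5]=14, slow++,fast++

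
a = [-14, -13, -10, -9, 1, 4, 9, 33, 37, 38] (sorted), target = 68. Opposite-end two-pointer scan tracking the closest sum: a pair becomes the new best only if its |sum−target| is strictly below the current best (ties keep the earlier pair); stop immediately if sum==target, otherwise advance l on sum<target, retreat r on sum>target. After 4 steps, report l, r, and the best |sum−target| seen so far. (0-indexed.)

l=4, r=9, best |Δ|=39

[0,9] -14+38=24 d=44 * → l++
[1,9] -13+38=25 d=43 * → l++
[2,9] -10+38=28 d=40 * → l++
[3,9] -9+38=29 d=39 * → l++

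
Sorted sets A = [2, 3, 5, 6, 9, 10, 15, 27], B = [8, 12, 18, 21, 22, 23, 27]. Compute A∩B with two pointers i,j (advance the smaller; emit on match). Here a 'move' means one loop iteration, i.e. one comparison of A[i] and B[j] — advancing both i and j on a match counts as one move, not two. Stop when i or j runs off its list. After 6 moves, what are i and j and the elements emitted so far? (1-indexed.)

i=1 j=1: 2<8, i++
i=2 j=1: 3<8, i++
i=3 j=1: 5<8, i++
i=4 j=1: 6<8, i++
i=5 j=1: 9>8, j++
i=5 j=2: 9<12, i++

i=6, j=2, emitted=[]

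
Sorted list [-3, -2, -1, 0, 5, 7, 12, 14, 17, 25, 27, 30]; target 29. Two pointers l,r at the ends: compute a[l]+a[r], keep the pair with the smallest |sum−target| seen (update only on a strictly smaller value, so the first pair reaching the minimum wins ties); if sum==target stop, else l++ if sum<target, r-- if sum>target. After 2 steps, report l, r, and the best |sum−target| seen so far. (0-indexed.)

l=2, r=11, best |Δ|=1

[0,11] -3+30=27 d=2 * → l++
[1,11] -2+30=28 d=1 * → l++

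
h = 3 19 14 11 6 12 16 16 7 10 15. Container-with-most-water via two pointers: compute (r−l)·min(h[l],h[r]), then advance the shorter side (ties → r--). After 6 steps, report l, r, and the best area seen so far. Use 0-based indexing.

l=1, r=5, best area=135

l=0 r=10: min(3,15)*10=30 best=30 *, l++
l=1 r=10: min(19,15)*9=135 best=135 *, r--
l=1 r=9: min(19,10)*8=80 best=135, r--
l=1 r=8: min(19,7)*7=49 best=135, r--
l=1 r=7: min(19,16)*6=96 best=135, r--
l=1 r=6: min(19,16)*5=80 best=135, r--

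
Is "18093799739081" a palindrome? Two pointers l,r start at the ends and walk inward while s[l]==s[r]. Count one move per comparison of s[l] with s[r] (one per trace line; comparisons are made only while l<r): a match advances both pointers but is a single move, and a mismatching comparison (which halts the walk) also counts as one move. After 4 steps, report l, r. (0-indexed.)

l=4, r=9

l=0 r=13: '1'=='1', l++,r--
l=1 r=12: '8'=='8', l++,r--
l=2 r=11: '0'=='0', l++,r--
l=3 r=10: '9'=='9', l++,r--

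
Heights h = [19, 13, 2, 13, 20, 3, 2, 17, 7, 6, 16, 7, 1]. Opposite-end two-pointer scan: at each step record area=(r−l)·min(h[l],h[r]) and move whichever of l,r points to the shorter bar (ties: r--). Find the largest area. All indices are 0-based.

l=0 r=12: min(19,1)*12=12 best=12 *, r--
l=0 r=11: min(19,7)*11=77 best=77 *, r--
l=0 r=10: min(19,16)*10=160 best=160 *, r--
l=0 r=9: min(19,6)*9=54 best=160, r--
l=0 r=8: min(19,7)*8=56 best=160, r--
l=0 r=7: min(19,17)*7=119 best=160, r--
l=0 r=6: min(19,2)*6=12 best=160, r--
l=0 r=5: min(19,3)*5=15 best=160, r--
l=0 r=4: min(19,20)*4=76 best=160, l++
l=1 r=4: min(13,20)*3=39 best=160, l++
l=2 r=4: min(2,20)*2=4 best=160, l++
l=3 r=4: min(13,20)*1=13 best=160, l++

max area = 160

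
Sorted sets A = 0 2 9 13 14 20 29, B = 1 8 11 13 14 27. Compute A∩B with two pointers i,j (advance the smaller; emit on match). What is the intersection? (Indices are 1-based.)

i=1 j=1: 0<1, i++
i=2 j=1: 2>1, j++
i=2 j=2: 2<8, i++
i=3 j=2: 9>8, j++
i=3 j=3: 9<11, i++
i=4 j=3: 13>11, j++
i=4 j=4: 13==13 emit, i++,j++
i=5 j=5: 14==14 emit, i++,j++
i=6 j=6: 20<27, i++
i=7 j=6: 29>27, j++

intersection = [13, 14]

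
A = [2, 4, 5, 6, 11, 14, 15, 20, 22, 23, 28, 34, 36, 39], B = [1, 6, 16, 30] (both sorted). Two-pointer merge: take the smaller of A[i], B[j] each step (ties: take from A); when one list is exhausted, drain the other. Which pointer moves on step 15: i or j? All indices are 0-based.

j

[i=0,j=0] A[i]=2>B[j]=1 take 1 → j++
[i=0,j=1] A[i]=2<=B[j]=6 take 2 → i++
[i=1,j=1] A[i]=4<=B[j]=6 take 4 → i++
[i=2,j=1] A[i]=5<=B[j]=6 take 5 → i++
[i=3,j=1] A[i]=6<=B[j]=6 take 6 → i++
[i=4,j=1] A[i]=11>B[j]=6 take 6 → j++
[i=4,j=2] A[i]=11<=B[j]=16 take 11 → i++
[i=5,j=2] A[i]=14<=B[j]=16 take 14 → i++
[i=6,j=2] A[i]=15<=B[j]=16 take 15 → i++
[i=7,j=2] A[i]=20>B[j]=16 take 16 → j++
[i=7,j=3] A[i]=20<=B[j]=30 take 20 → i++
[i=8,j=3] A[i]=22<=B[j]=30 take 22 → i++
[i=9,j=3] A[i]=23<=B[j]=30 take 23 → i++
[i=10,j=3] A[i]=28<=B[j]=30 take 28 → i++
[i=11,j=3] A[i]=34>B[j]=30 take 30 → j++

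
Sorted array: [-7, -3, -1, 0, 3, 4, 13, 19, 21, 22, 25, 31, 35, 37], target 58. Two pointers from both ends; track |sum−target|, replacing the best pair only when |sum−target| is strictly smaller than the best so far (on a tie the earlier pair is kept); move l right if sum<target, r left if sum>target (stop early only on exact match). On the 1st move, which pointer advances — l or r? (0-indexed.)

l

[0,13] -7+37=30 d=28 * → l++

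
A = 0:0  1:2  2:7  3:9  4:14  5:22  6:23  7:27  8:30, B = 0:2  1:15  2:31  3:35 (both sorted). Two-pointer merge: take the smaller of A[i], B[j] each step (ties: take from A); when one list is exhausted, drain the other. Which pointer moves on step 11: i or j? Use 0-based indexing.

i

[i=0,j=0] A[i]=0<=B[j]=2 take 0 → i++
[i=1,j=0] A[i]=2<=B[j]=2 take 2 → i++
[i=2,j=0] A[i]=7>B[j]=2 take 2 → j++
[i=2,j=1] A[i]=7<=B[j]=15 take 7 → i++
[i=3,j=1] A[i]=9<=B[j]=15 take 9 → i++
[i=4,j=1] A[i]=14<=B[j]=15 take 14 → i++
[i=5,j=1] A[i]=22>B[j]=15 take 15 → j++
[i=5,j=2] A[i]=22<=B[j]=31 take 22 → i++
[i=6,j=2] A[i]=23<=B[j]=31 take 23 → i++
[i=7,j=2] A[i]=27<=B[j]=31 take 27 → i++
[i=8,j=2] A[i]=30<=B[j]=31 take 30 → i++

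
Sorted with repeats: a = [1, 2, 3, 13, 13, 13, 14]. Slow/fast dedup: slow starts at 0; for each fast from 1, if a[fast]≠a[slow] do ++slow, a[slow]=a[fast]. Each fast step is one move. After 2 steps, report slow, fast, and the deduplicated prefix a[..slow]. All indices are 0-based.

slow=2, fast=3, prefix=[1, 2, 3]

slow=0 fast=1: a[fast]=2≠a[slow]=1 write a[1]=2, slow++,fast++
slow=1 fast=2: a[fast]=3≠a[slow]=2 write a[2]=3, slow++,fast++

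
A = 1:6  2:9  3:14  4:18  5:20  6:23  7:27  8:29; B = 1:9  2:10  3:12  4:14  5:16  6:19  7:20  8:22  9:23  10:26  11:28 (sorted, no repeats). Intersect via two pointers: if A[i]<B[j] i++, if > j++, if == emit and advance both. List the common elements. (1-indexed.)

i=1 j=1: 6<9, i++
i=2 j=1: 9==9 emit, i++,j++
i=3 j=2: 14>10, j++
i=3 j=3: 14>12, j++
i=3 j=4: 14==14 emit, i++,j++
i=4 j=5: 18>16, j++
i=4 j=6: 18<19, i++
i=5 j=6: 20>19, j++
i=5 j=7: 20==20 emit, i++,j++
i=6 j=8: 23>22, j++
i=6 j=9: 23==23 emit, i++,j++
i=7 j=10: 27>26, j++
i=7 j=11: 27<28, i++
i=8 j=11: 29>28, j++

intersection = [9, 14, 20, 23]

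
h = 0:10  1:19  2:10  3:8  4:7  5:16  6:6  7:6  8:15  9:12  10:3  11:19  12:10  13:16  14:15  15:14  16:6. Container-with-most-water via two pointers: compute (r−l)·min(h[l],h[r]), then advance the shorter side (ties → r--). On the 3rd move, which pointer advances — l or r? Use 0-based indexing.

r

[0,16] min(10,6)*16=96 best=96 * → r--
[0,15] min(10,14)*15=150 best=150 * → l++
[1,15] min(19,14)*14=196 best=196 * → r--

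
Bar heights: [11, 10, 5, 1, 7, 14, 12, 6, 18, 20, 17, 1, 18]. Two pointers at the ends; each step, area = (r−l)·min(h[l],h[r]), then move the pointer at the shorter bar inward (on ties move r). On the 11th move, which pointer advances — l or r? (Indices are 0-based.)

r

[0,12] min(11,18)*12=132 best=132 * → l++
[1,12] min(10,18)*11=110 best=132 → l++
[2,12] min(5,18)*10=50 best=132 → l++
[3,12] min(1,18)*9=9 best=132 → l++
[4,12] min(7,18)*8=56 best=132 → l++
[5,12] min(14,18)*7=98 best=132 → l++
[6,12] min(12,18)*6=72 best=132 → l++
[7,12] min(6,18)*5=30 best=132 → l++
[8,12] min(18,18)*4=72 best=132 → r--
[8,11] min(18,1)*3=3 best=132 → r--
[8,10] min(18,17)*2=34 best=132 → r--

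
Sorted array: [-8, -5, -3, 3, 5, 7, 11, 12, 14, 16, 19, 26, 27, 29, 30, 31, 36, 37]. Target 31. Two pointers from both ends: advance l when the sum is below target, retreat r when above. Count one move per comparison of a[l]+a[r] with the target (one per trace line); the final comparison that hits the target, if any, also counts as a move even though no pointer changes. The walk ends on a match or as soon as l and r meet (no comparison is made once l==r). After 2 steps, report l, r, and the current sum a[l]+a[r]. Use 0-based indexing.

l=0 r=17: -8+37=29 <31, l++
l=1 r=17: -5+37=32 >31, r--

l=1, r=16, sum=31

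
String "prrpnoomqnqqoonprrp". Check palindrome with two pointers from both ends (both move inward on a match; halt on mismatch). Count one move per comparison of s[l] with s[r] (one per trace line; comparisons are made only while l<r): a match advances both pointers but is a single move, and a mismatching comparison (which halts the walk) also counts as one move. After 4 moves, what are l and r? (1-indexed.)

l=5, r=15

[1,19] 'p'=='p' → l++,r--
[2,18] 'r'=='r' → l++,r--
[3,17] 'r'=='r' → l++,r--
[4,16] 'p'=='p' → l++,r--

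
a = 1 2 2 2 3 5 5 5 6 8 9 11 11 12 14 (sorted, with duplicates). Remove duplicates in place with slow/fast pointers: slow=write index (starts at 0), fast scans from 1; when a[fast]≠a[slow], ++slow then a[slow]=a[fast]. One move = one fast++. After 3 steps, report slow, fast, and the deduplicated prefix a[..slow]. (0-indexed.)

slow=1, fast=4, prefix=[1, 2]

(s=0,f=1) a[fast]=2≠a[slow]=1 write a[1]=2 → slow++,fast++
(s=1,f=2) a[fast]=2=a[slow] dup → fast++
(s=1,f=3) a[fast]=2=a[slow] dup → fast++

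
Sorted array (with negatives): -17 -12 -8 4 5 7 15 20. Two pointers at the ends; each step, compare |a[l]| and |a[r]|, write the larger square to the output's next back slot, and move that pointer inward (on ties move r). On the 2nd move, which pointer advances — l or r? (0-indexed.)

[0,7] |-17|<=|20| out[7]=400 → r--
[0,6] |-17|>|15| out[6]=289 → l++

l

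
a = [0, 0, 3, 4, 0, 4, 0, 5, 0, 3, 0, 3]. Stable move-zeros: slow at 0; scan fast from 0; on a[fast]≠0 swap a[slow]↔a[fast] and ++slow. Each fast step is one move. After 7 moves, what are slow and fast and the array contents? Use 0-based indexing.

slow=0 fast=0: a[fast]=0, fast++
slow=0 fast=1: a[fast]=0, fast++
slow=0 fast=2: a[fast]=3≠0 swap→a[0]=3, slow++,fast++
slow=1 fast=3: a[fast]=4≠0 swap→a[1]=4, slow++,fast++
slow=2 fast=4: a[fast]=0, fast++
slow=2 fast=5: a[fast]=4≠0 swap→a[2]=4, slow++,fast++
slow=3 fast=6: a[fast]=0, fast++

slow=3, fast=7, a=[3, 4, 4, 0, 0, 0, 0, 5, 0, 3, 0, 3]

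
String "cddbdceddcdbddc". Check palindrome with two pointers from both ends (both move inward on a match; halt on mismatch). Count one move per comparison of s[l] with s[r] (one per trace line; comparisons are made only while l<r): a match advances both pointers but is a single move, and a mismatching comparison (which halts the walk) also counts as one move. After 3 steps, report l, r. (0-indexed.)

l=3, r=11

[0,14] 'c'=='c' → l++,r--
[1,13] 'd'=='d' → l++,r--
[2,12] 'd'=='d' → l++,r--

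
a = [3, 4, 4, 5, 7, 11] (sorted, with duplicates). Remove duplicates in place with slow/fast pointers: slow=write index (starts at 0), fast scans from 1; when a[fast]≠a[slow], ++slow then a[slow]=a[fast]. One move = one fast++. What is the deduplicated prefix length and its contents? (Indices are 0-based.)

length 5; prefix = [3, 4, 5, 7, 11]

(s=0,f=1) a[fast]=4≠a[slow]=3 write a[1]=4 → slow++,fast++
(s=1,f=2) a[fast]=4=a[slow] dup → fast++
(s=1,f=3) a[fast]=5≠a[slow]=4 write a[2]=5 → slow++,fast++
(s=2,f=4) a[fast]=7≠a[slow]=5 write a[3]=7 → slow++,fast++
(s=3,f=5) a[fast]=11≠a[slow]=7 write a[4]=11 → slow++,fast++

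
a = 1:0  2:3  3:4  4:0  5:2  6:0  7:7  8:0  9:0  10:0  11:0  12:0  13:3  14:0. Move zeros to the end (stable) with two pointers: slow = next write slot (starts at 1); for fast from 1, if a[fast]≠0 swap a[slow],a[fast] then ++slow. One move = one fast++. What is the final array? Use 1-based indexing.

(s=1,f=1) a[fast]=0 → fast++
(s=1,f=2) a[fast]=3≠0 swap→a[1]=3 → slow++,fast++
(s=2,f=3) a[fast]=4≠0 swap→a[2]=4 → slow++,fast++
(s=3,f=4) a[fast]=0 → fast++
(s=3,f=5) a[fast]=2≠0 swap→a[3]=2 → slow++,fast++
(s=4,f=6) a[fast]=0 → fast++
(s=4,f=7) a[fast]=7≠0 swap→a[4]=7 → slow++,fast++
(s=5,f=8) a[fast]=0 → fast++
(s=5,f=9) a[fast]=0 → fast++
(s=5,f=10) a[fast]=0 → fast++
(s=5,f=11) a[fast]=0 → fast++
(s=5,f=12) a[fast]=0 → fast++
(s=5,f=13) a[fast]=3≠0 swap→a[5]=3 → slow++,fast++
(s=6,f=14) a[fast]=0 → fast++

[3, 4, 2, 7, 3, 0, 0, 0, 0, 0, 0, 0, 0, 0]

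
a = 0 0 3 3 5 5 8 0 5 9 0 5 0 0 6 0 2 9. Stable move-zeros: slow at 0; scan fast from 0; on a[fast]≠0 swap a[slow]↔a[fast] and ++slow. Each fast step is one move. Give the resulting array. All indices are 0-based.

[3, 3, 5, 5, 8, 5, 9, 5, 6, 2, 9, 0, 0, 0, 0, 0, 0, 0]

(s=0,f=0) a[fast]=0 → fast++
(s=0,f=1) a[fast]=0 → fast++
(s=0,f=2) a[fast]=3≠0 swap→a[0]=3 → slow++,fast++
(s=1,f=3) a[fast]=3≠0 swap→a[1]=3 → slow++,fast++
(s=2,f=4) a[fast]=5≠0 swap→a[2]=5 → slow++,fast++
(s=3,f=5) a[fast]=5≠0 swap→a[3]=5 → slow++,fast++
(s=4,f=6) a[fast]=8≠0 swap→a[4]=8 → slow++,fast++
(s=5,f=7) a[fast]=0 → fast++
(s=5,f=8) a[fast]=5≠0 swap→a[5]=5 → slow++,fast++
(s=6,f=9) a[fast]=9≠0 swap→a[6]=9 → slow++,fast++
(s=7,f=10) a[fast]=0 → fast++
(s=7,f=11) a[fast]=5≠0 swap→a[7]=5 → slow++,fast++
(s=8,f=12) a[fast]=0 → fast++
(s=8,f=13) a[fast]=0 → fast++
(s=8,f=14) a[fast]=6≠0 swap→a[8]=6 → slow++,fast++
(s=9,f=15) a[fast]=0 → fast++
(s=9,f=16) a[fast]=2≠0 swap→a[9]=2 → slow++,fast++
(s=10,f=17) a[fast]=9≠0 swap→a[10]=9 → slow++,fast++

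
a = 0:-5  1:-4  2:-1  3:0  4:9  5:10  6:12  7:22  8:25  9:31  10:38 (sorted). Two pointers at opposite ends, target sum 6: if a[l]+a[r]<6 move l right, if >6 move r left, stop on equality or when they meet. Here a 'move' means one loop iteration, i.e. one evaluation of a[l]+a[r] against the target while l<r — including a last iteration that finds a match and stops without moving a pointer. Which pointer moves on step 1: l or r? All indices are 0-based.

r

l=0 r=10: -5+38=33 >6, r--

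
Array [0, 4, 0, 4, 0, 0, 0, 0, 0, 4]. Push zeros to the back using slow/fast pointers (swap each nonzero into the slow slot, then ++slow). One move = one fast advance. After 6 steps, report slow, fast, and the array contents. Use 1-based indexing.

slow=1 fast=1: a[fast]=0, fast++
slow=1 fast=2: a[fast]=4≠0 swap→a[1]=4, slow++,fast++
slow=2 fast=3: a[fast]=0, fast++
slow=2 fast=4: a[fast]=4≠0 swap→a[2]=4, slow++,fast++
slow=3 fast=5: a[fast]=0, fast++
slow=3 fast=6: a[fast]=0, fast++

slow=3, fast=7, a=[4, 4, 0, 0, 0, 0, 0, 0, 0, 4]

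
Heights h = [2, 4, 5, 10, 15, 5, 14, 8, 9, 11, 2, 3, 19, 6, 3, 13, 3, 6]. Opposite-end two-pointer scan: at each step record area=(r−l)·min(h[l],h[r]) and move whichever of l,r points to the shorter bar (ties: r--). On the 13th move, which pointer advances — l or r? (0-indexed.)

l

l=0 r=17: min(2,6)*17=34 best=34 *, l++
l=1 r=17: min(4,6)*16=64 best=64 *, l++
l=2 r=17: min(5,6)*15=75 best=75 *, l++
l=3 r=17: min(10,6)*14=84 best=84 *, r--
l=3 r=16: min(10,3)*13=39 best=84, r--
l=3 r=15: min(10,13)*12=120 best=120 *, l++
l=4 r=15: min(15,13)*11=143 best=143 *, r--
l=4 r=14: min(15,3)*10=30 best=143, r--
l=4 r=13: min(15,6)*9=54 best=143, r--
l=4 r=12: min(15,19)*8=120 best=143, l++
l=5 r=12: min(5,19)*7=35 best=143, l++
l=6 r=12: min(14,19)*6=84 best=143, l++
l=7 r=12: min(8,19)*5=40 best=143, l++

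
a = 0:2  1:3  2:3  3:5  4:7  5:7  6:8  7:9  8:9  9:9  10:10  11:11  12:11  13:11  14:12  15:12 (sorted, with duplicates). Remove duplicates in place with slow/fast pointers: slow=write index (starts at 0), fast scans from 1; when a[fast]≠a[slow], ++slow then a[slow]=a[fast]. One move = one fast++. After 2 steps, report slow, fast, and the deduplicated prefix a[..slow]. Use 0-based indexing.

(s=0,f=1) a[fast]=3≠a[slow]=2 write a[1]=3 → slow++,fast++
(s=1,f=2) a[fast]=3=a[slow] dup → fast++

slow=1, fast=3, prefix=[2, 3]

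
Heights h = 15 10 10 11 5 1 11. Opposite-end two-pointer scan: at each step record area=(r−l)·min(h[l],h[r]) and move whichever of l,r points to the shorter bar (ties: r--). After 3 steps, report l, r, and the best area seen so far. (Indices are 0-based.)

l=0, r=3, best area=66

[0,6] min(15,11)*6=66 best=66 * → r--
[0,5] min(15,1)*5=5 best=66 → r--
[0,4] min(15,5)*4=20 best=66 → r--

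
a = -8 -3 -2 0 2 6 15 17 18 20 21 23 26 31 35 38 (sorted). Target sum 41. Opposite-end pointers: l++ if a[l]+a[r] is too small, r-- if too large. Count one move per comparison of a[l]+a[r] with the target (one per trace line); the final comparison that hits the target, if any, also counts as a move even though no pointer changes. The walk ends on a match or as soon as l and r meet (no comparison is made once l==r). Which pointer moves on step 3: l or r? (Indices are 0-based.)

l=0 r=15: -8+38=30 <41, l++
l=1 r=15: -3+38=35 <41, l++
l=2 r=15: -2+38=36 <41, l++

l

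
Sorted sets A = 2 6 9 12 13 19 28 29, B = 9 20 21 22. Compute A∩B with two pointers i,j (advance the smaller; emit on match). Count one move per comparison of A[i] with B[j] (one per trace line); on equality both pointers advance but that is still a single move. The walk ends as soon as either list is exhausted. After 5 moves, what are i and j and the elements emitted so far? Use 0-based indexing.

i=5, j=1, emitted=[9]

[i=0,j=0] 2<9 → i++
[i=1,j=0] 6<9 → i++
[i=2,j=0] 9==9 emit → i++,j++
[i=3,j=1] 12<20 → i++
[i=4,j=1] 13<20 → i++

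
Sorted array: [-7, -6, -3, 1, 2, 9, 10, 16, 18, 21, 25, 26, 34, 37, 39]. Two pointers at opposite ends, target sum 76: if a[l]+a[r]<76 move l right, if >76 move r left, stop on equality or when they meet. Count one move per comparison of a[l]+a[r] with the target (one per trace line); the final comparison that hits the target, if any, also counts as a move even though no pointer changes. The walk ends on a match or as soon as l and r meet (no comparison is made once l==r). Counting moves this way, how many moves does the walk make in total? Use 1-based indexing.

l=1 r=15: -7+39=32 <76, l++
l=2 r=15: -6+39=33 <76, l++
l=3 r=15: -3+39=36 <76, l++
l=4 r=15: 1+39=40 <76, l++
l=5 r=15: 2+39=41 <76, l++
l=6 r=15: 9+39=48 <76, l++
l=7 r=15: 10+39=49 <76, l++
l=8 r=15: 16+39=55 <76, l++
l=9 r=15: 18+39=57 <76, l++
l=10 r=15: 21+39=60 <76, l++
l=11 r=15: 25+39=64 <76, l++
l=12 r=15: 26+39=65 <76, l++
l=13 r=15: 34+39=73 <76, l++
l=14 r=15: 37+39=76, found

14 moves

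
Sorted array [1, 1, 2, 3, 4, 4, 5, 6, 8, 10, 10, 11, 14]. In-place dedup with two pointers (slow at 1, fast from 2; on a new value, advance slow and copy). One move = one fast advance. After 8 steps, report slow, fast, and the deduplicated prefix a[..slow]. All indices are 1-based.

slow=1 fast=2: a[fast]=1=a[slow] dup, fast++
slow=1 fast=3: a[fast]=2≠a[slow]=1 write a[2]=2, slow++,fast++
slow=2 fast=4: a[fast]=3≠a[slow]=2 write a[3]=3, slow++,fast++
slow=3 fast=5: a[fast]=4≠a[slow]=3 write a[4]=4, slow++,fast++
slow=4 fast=6: a[fast]=4=a[slow] dup, fast++
slow=4 fast=7: a[fast]=5≠a[slow]=4 write a[5]=5, slow++,fast++
slow=5 fast=8: a[fast]=6≠a[slow]=5 write a[6]=6, slow++,fast++
slow=6 fast=9: a[fast]=8≠a[slow]=6 write a[7]=8, slow++,fast++

slow=7, fast=10, prefix=[1, 2, 3, 4, 5, 6, 8]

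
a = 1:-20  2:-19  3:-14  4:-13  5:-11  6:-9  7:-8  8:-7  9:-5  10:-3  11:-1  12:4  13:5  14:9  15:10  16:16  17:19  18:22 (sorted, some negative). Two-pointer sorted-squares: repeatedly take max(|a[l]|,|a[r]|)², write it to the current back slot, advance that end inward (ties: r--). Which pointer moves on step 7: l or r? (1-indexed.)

[1,18] |-20|<=|22| out[18]=484 → r--
[1,17] |-20|>|19| out[17]=400 → l++
[2,17] |-19|<=|19| out[16]=361 → r--
[2,16] |-19|>|16| out[15]=361 → l++
[3,16] |-14|<=|16| out[14]=256 → r--
[3,15] |-14|>|10| out[13]=196 → l++
[4,15] |-13|>|10| out[12]=169 → l++

l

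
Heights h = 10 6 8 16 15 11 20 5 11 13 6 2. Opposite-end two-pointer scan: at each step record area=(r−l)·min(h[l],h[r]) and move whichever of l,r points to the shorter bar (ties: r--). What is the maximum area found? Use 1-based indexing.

[1,12] min(10,2)*11=22 best=22 * → r--
[1,11] min(10,6)*10=60 best=60 * → r--
[1,10] min(10,13)*9=90 best=90 * → l++
[2,10] min(6,13)*8=48 best=90 → l++
[3,10] min(8,13)*7=56 best=90 → l++
[4,10] min(16,13)*6=78 best=90 → r--
[4,9] min(16,11)*5=55 best=90 → r--
[4,8] min(16,5)*4=20 best=90 → r--
[4,7] min(16,20)*3=48 best=90 → l++
[5,7] min(15,20)*2=30 best=90 → l++
[6,7] min(11,20)*1=11 best=90 → l++

max area = 90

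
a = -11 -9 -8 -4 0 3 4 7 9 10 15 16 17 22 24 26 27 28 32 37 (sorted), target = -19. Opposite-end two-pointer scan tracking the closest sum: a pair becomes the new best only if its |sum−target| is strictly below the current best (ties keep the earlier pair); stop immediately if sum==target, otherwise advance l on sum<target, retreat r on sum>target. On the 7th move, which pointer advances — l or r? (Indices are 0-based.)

r

[0,19] -11+37=26 d=45 * → r--
[0,18] -11+32=21 d=40 * → r--
[0,17] -11+28=17 d=36 * → r--
[0,16] -11+27=16 d=35 * → r--
[0,15] -11+26=15 d=34 * → r--
[0,14] -11+24=13 d=32 * → r--
[0,13] -11+22=11 d=30 * → r--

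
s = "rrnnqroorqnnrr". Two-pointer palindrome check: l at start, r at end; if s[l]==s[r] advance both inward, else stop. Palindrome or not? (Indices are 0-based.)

l=0 r=13: 'r'=='r', l++,r--
l=1 r=12: 'r'=='r', l++,r--
l=2 r=11: 'n'=='n', l++,r--
l=3 r=10: 'n'=='n', l++,r--
l=4 r=9: 'q'=='q', l++,r--
l=5 r=8: 'r'=='r', l++,r--
l=6 r=7: 'o'=='o', l++,r--

palindrome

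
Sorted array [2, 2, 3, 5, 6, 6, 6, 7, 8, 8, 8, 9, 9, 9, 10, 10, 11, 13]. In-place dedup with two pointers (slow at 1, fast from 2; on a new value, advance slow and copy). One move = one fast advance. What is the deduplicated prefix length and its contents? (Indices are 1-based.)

(s=1,f=2) a[fast]=2=a[slow] dup → fast++
(s=1,f=3) a[fast]=3≠a[slow]=2 write a[2]=3 → slow++,fast++
(s=2,f=4) a[fast]=5≠a[slow]=3 write a[3]=5 → slow++,fast++
(s=3,f=5) a[fast]=6≠a[slow]=5 write a[4]=6 → slow++,fast++
(s=4,f=6) a[fast]=6=a[slow] dup → fast++
(s=4,f=7) a[fast]=6=a[slow] dup → fast++
(s=4,f=8) a[fast]=7≠a[slow]=6 write a[5]=7 → slow++,fast++
(s=5,f=9) a[fast]=8≠a[slow]=7 write a[6]=8 → slow++,fast++
(s=6,f=10) a[fast]=8=a[slow] dup → fast++
(s=6,f=11) a[fast]=8=a[slow] dup → fast++
(s=6,f=12) a[fast]=9≠a[slow]=8 write a[7]=9 → slow++,fast++
(s=7,f=13) a[fast]=9=a[slow] dup → fast++
(s=7,f=14) a[fast]=9=a[slow] dup → fast++
(s=7,f=15) a[fast]=10≠a[slow]=9 write a[8]=10 → slow++,fast++
(s=8,f=16) a[fast]=10=a[slow] dup → fast++
(s=8,f=17) a[fast]=11≠a[slow]=10 write a[9]=11 → slow++,fast++
(s=9,f=18) a[fast]=13≠a[slow]=11 write a[10]=13 → slow++,fast++

length 10; prefix = [2, 3, 5, 6, 7, 8, 9, 10, 11, 13]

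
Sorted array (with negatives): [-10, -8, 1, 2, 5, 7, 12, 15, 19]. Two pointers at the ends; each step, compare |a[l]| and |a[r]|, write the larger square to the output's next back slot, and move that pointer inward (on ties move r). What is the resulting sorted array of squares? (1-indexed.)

l=1 r=9: |-10|<=|19| out[9]=361, r--
l=1 r=8: |-10|<=|15| out[8]=225, r--
l=1 r=7: |-10|<=|12| out[7]=144, r--
l=1 r=6: |-10|>|7| out[6]=100, l++
l=2 r=6: |-8|>|7| out[5]=64, l++
l=3 r=6: |1|<=|7| out[4]=49, r--
l=3 r=5: |1|<=|5| out[3]=25, r--
l=3 r=4: |1|<=|2| out[2]=4, r--
l=3 r=3: |1|<=|1| out[1]=1, r--

[1, 4, 25, 49, 64, 100, 144, 225, 361]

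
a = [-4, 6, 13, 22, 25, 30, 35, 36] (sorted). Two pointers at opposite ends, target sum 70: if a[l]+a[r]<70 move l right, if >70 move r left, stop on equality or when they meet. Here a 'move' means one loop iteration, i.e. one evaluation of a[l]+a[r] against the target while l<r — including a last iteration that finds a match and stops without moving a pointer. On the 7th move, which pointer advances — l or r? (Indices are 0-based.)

r

l=0 r=7: -4+36=32 <70, l++
l=1 r=7: 6+36=42 <70, l++
l=2 r=7: 13+36=49 <70, l++
l=3 r=7: 22+36=58 <70, l++
l=4 r=7: 25+36=61 <70, l++
l=5 r=7: 30+36=66 <70, l++
l=6 r=7: 35+36=71 >70, r--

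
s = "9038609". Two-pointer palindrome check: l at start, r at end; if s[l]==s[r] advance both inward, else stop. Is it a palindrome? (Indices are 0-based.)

not a palindrome (mismatch at 2,4)

l=0 r=6: '9'=='9', l++,r--
l=1 r=5: '0'=='0', l++,r--
l=2 r=4: '3'!='6', stop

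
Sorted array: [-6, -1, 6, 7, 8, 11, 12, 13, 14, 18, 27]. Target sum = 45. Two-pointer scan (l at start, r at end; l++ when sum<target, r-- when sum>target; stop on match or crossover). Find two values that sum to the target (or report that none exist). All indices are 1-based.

(18, 27)

l=1 r=11: -6+27=21 <45, l++
l=2 r=11: -1+27=26 <45, l++
l=3 r=11: 6+27=33 <45, l++
l=4 r=11: 7+27=34 <45, l++
l=5 r=11: 8+27=35 <45, l++
l=6 r=11: 11+27=38 <45, l++
l=7 r=11: 12+27=39 <45, l++
l=8 r=11: 13+27=40 <45, l++
l=9 r=11: 14+27=41 <45, l++
l=10 r=11: 18+27=45, found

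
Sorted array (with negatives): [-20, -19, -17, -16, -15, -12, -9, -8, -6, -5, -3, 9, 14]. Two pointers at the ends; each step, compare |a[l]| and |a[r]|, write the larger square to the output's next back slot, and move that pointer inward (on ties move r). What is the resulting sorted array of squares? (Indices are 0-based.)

[9, 25, 36, 64, 81, 81, 144, 196, 225, 256, 289, 361, 400]

[0,12] |-20|>|14| out[12]=400 → l++
[1,12] |-19|>|14| out[11]=361 → l++
[2,12] |-17|>|14| out[10]=289 → l++
[3,12] |-16|>|14| out[9]=256 → l++
[4,12] |-15|>|14| out[8]=225 → l++
[5,12] |-12|<=|14| out[7]=196 → r--
[5,11] |-12|>|9| out[6]=144 → l++
[6,11] |-9|<=|9| out[5]=81 → r--
[6,10] |-9|>|-3| out[4]=81 → l++
[7,10] |-8|>|-3| out[3]=64 → l++
[8,10] |-6|>|-3| out[2]=36 → l++
[9,10] |-5|>|-3| out[1]=25 → l++
[10,10] |-3|<=|-3| out[0]=9 → r--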